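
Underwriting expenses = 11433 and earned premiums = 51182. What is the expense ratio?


Expense ratio = expenses / premiums
= 11433 / 51182
= 0.2234


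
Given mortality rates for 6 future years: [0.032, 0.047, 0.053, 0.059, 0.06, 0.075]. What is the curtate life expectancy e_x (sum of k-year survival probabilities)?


e_x = sum_{k=1}^{n} k_p_x
k_p_x values:
  1_p_x = 0.968
  2_p_x = 0.922504
  3_p_x = 0.873611
  4_p_x = 0.822068
  5_p_x = 0.772744
  6_p_x = 0.714788
e_x = 5.0737


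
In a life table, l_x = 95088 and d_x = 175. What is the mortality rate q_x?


q_x = d_x / l_x
= 175 / 95088
= 0.0018


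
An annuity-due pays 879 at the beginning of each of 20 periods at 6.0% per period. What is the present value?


PV_due = PMT * (1-(1+i)^(-n))/i * (1+i)
PV_immediate = 10082.0608
PV_due = 10082.0608 * 1.06
= 10686.9844


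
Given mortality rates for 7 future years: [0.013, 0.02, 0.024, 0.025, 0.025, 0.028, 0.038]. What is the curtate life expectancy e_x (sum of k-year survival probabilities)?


e_x = sum_{k=1}^{n} k_p_x
k_p_x values:
  1_p_x = 0.987
  2_p_x = 0.96726
  3_p_x = 0.944046
  4_p_x = 0.920445
  5_p_x = 0.897434
  6_p_x = 0.872305
  7_p_x = 0.839158
e_x = 6.4276


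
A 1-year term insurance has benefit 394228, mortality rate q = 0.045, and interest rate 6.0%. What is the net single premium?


NSP = benefit * q * v
v = 1/(1+i) = 0.943396
NSP = 394228 * 0.045 * 0.943396
= 16736.0943


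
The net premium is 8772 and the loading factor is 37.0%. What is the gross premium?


Gross = net * (1 + loading)
= 8772 * (1 + 0.37)
= 8772 * 1.37
= 12017.64


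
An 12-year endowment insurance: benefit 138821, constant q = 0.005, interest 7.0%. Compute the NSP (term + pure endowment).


Term component = 5385.4053
Pure endowment = 12_p_x * v^12 * benefit = 0.941623 * 0.444012 * 138821 = 58039.92
NSP = 63425.3253


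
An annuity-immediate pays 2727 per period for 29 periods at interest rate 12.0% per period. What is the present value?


PV = PMT * (1 - (1+i)^(-n)) / i
= 2727 * (1 - (1+0.12)^(-29)) / 0.12
= 2727 * (1 - 0.037383) / 0.12
= 2727 * 8.021806
= 21875.4651


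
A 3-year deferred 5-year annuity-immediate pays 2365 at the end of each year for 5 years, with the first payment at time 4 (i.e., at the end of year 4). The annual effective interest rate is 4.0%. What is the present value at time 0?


PV at time 3 of the 5-year annuity-immediate:
a_n = 2365 * (1-(1+0.04)^(-5))/0.04 = 10528.5598
Discount back 3 years to time 0:
PV = 10528.5598 * (1+0.04)^(-3)
= 10528.5598 * 0.888996
= 9359.8513


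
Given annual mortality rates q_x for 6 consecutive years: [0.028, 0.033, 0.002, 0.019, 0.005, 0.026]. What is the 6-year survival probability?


p_k = 1 - q_k for each year
Survival = product of (1 - q_k)
= 0.972 * 0.967 * 0.998 * 0.981 * 0.995 * 0.974
= 0.8918


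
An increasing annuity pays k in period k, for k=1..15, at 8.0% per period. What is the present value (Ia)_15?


(Ia)_n = sum_{k=1}^{n} k * v^k, v = 1/(1+i)
v = 0.925926
Sum computed term by term:
(Ia)_15 = 56.4451


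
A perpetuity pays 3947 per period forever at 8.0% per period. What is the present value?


PV = PMT / i
= 3947 / 0.08
= 49337.5


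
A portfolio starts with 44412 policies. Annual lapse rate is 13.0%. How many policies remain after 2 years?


remaining = initial * (1 - lapse)^years
= 44412 * (1 - 0.13)^2
= 44412 * 0.7569
= 33615.4428


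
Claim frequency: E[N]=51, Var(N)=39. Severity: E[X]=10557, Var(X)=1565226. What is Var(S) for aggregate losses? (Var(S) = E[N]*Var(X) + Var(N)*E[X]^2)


Var(S) = E[N]*Var(X) + Var(N)*E[X]^2
= 51*1565226 + 39*10557^2
= 79826526 + 4346559711
= 4.4264e+09


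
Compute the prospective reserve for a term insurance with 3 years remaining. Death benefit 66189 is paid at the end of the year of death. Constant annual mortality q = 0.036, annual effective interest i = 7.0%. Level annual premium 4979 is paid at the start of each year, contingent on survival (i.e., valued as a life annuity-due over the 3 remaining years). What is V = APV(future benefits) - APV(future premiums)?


v = 1/(1+i) = 0.934579
APV(future benefits) per unit = sum_{k=0}^{2} k_p_x * q * v^(k+1) = 0.091266
APV(future benefits) = 66189 * 0.091266 = 6040.7816
Life annuity-due factor ä_{x:3} = sum_{k=0}^{2} k_p_x * v^k = 2.712618
APV(future premiums) = 4979 * 2.712618 = 13506.1235
V = 6040.7816 - 13506.1235
= -7465.3419


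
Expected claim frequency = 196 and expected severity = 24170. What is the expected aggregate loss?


E[S] = E[N] * E[X]
= 196 * 24170
= 4.7373e+06


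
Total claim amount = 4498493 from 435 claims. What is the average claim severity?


severity = total / number
= 4498493 / 435
= 10341.3632


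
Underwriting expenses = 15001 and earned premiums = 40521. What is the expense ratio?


Expense ratio = expenses / premiums
= 15001 / 40521
= 0.3702


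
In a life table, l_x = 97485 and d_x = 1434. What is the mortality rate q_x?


q_x = d_x / l_x
= 1434 / 97485
= 0.0147


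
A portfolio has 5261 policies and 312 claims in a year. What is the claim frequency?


frequency = claims / policies
= 312 / 5261
= 0.0593


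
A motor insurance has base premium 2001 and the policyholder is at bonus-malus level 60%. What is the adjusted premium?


adjusted = base * BM_level / 100
= 2001 * 60 / 100
= 2001 * 0.6
= 1200.6


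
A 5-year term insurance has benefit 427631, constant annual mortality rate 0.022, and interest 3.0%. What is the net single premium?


NSP = benefit * sum_{k=0}^{n-1} k_p_x * q * v^(k+1)
With constant q=0.022, v=0.970874
Sum = 0.096544
NSP = 427631 * 0.096544
= 41285.0428


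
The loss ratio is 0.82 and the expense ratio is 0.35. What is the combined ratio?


Combined ratio = loss ratio + expense ratio
= 0.82 + 0.35
= 1.17


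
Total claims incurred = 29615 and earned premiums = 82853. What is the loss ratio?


Loss ratio = claims / premiums
= 29615 / 82853
= 0.3574


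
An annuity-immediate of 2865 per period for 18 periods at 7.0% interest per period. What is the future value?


FV = PMT * ((1+i)^n - 1) / i
= 2865 * ((1.07)^18 - 1) / 0.07
= 2865 * (3.379932 - 1) / 0.07
= 97407.2281


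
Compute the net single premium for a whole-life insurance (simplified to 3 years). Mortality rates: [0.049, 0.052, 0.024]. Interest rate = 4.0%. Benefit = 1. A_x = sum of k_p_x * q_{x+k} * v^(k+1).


v = 0.961538
Year 0: k_p_x=1.0, q=0.049, term=0.047115
Year 1: k_p_x=0.951, q=0.052, term=0.045721
Year 2: k_p_x=0.901548, q=0.024, term=0.019235
A_x = 0.1121


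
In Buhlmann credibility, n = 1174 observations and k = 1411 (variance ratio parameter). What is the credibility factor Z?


Z = n / (n + k)
= 1174 / (1174 + 1411)
= 1174 / 2585
= 0.4542


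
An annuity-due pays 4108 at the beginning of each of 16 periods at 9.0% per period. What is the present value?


PV_due = PMT * (1-(1+i)^(-n))/i * (1+i)
PV_immediate = 34147.9891
PV_due = 34147.9891 * 1.09
= 37221.3081


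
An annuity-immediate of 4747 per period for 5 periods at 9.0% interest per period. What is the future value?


FV = PMT * ((1+i)^n - 1) / i
= 4747 * ((1.09)^5 - 1) / 0.09
= 4747 * (1.538624 - 1) / 0.09
= 28409.4213


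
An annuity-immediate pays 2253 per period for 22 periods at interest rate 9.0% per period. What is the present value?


PV = PMT * (1 - (1+i)^(-n)) / i
= 2253 * (1 - (1+0.09)^(-22)) / 0.09
= 2253 * (1 - 0.150182) / 0.09
= 2253 * 9.442425
= 21273.7845


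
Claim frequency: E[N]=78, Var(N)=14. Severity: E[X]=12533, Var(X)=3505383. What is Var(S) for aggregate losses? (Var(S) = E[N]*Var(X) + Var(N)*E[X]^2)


Var(S) = E[N]*Var(X) + Var(N)*E[X]^2
= 78*3505383 + 14*12533^2
= 273419874 + 2199065246
= 2.4725e+09


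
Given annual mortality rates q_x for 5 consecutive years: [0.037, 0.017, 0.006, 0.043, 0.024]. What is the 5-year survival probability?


p_k = 1 - q_k for each year
Survival = product of (1 - q_k)
= 0.963 * 0.983 * 0.994 * 0.957 * 0.976
= 0.8789


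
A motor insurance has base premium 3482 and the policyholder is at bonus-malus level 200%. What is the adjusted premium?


adjusted = base * BM_level / 100
= 3482 * 200 / 100
= 3482 * 2.0
= 6964.0


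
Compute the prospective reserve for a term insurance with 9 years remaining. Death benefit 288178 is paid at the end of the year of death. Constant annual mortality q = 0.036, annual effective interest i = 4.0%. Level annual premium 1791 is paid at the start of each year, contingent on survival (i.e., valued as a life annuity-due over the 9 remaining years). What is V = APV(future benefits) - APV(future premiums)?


v = 1/(1+i) = 0.961538
APV(future benefits) per unit = sum_{k=0}^{8} k_p_x * q * v^(k+1) = 0.234418
APV(future benefits) = 288178 * 0.234418 = 67553.9852
Life annuity-due factor ä_{x:9} = sum_{k=0}^{8} k_p_x * v^k = 6.772063
APV(future premiums) = 1791 * 6.772063 = 12128.7648
V = 67553.9852 - 12128.7648
= 55425.2204


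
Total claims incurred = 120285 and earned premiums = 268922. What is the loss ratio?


Loss ratio = claims / premiums
= 120285 / 268922
= 0.4473


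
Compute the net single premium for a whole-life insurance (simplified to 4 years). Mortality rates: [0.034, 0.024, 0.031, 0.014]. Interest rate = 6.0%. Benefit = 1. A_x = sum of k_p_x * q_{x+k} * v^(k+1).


v = 0.943396
Year 0: k_p_x=1.0, q=0.034, term=0.032075
Year 1: k_p_x=0.966, q=0.024, term=0.020634
Year 2: k_p_x=0.942816, q=0.031, term=0.02454
Year 3: k_p_x=0.913589, q=0.014, term=0.010131
A_x = 0.0874


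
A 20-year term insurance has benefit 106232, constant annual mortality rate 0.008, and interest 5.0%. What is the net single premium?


NSP = benefit * sum_{k=0}^{n-1} k_p_x * q * v^(k+1)
With constant q=0.008, v=0.952381
Sum = 0.093661
NSP = 106232 * 0.093661
= 9949.7997


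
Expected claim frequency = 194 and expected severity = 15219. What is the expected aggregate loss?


E[S] = E[N] * E[X]
= 194 * 15219
= 2.9525e+06


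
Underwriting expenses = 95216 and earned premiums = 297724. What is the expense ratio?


Expense ratio = expenses / premiums
= 95216 / 297724
= 0.3198


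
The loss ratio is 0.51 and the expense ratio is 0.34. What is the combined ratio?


Combined ratio = loss ratio + expense ratio
= 0.51 + 0.34
= 0.85


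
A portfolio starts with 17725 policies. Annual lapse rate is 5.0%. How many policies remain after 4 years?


remaining = initial * (1 - lapse)^years
= 17725 * (1 - 0.05)^4
= 17725 * 0.814506
= 14437.1233


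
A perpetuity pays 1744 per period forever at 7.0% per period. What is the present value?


PV = PMT / i
= 1744 / 0.07
= 24914.2857


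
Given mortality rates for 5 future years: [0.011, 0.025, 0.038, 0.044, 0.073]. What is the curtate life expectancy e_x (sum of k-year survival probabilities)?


e_x = sum_{k=1}^{n} k_p_x
k_p_x values:
  1_p_x = 0.989
  2_p_x = 0.964275
  3_p_x = 0.927633
  4_p_x = 0.886817
  5_p_x = 0.822079
e_x = 4.5898


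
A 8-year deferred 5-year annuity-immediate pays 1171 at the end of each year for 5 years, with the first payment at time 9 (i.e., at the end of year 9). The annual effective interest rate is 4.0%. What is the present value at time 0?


PV at time 8 of the 5-year annuity-immediate:
a_n = 1171 * (1-(1+0.04)^(-5))/0.04 = 5213.0839
Discount back 8 years to time 0:
PV = 5213.0839 * (1+0.04)^(-8)
= 5213.0839 * 0.73069
= 3809.1494


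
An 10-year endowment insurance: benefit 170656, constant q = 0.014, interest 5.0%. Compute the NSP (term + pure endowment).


Term component = 17426.7516
Pure endowment = 10_p_x * v^10 * benefit = 0.868499 * 0.613913 * 170656 = 90990.8497
NSP = 108417.6013


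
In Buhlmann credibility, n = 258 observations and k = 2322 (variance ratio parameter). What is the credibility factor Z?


Z = n / (n + k)
= 258 / (258 + 2322)
= 258 / 2580
= 0.1


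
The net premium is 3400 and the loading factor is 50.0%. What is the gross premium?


Gross = net * (1 + loading)
= 3400 * (1 + 0.5)
= 3400 * 1.5
= 5100.0


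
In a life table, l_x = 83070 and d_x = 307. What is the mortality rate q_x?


q_x = d_x / l_x
= 307 / 83070
= 0.0037


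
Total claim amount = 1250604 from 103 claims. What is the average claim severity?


severity = total / number
= 1250604 / 103
= 12141.7864


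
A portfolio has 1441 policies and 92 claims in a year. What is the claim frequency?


frequency = claims / policies
= 92 / 1441
= 0.0638


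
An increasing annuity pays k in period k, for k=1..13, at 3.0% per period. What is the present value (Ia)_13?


(Ia)_n = sum_{k=1}^{n} k * v^k, v = 1/(1+i)
v = 0.970874
Sum computed term by term:
(Ia)_13 = 70.0546


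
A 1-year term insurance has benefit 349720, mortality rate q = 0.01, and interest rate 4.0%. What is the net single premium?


NSP = benefit * q * v
v = 1/(1+i) = 0.961538
NSP = 349720 * 0.01 * 0.961538
= 3362.6923


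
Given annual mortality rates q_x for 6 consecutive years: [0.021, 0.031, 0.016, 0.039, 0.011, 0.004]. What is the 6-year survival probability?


p_k = 1 - q_k for each year
Survival = product of (1 - q_k)
= 0.979 * 0.969 * 0.984 * 0.961 * 0.989 * 0.996
= 0.8837


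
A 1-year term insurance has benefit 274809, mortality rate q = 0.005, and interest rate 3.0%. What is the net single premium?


NSP = benefit * q * v
v = 1/(1+i) = 0.970874
NSP = 274809 * 0.005 * 0.970874
= 1334.0243


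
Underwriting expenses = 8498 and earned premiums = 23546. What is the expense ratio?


Expense ratio = expenses / premiums
= 8498 / 23546
= 0.3609


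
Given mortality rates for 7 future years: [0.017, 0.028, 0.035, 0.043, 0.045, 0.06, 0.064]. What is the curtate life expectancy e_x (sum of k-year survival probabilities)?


e_x = sum_{k=1}^{n} k_p_x
k_p_x values:
  1_p_x = 0.983
  2_p_x = 0.955476
  3_p_x = 0.922034
  4_p_x = 0.882387
  5_p_x = 0.842679
  6_p_x = 0.792119
  7_p_x = 0.741423
e_x = 6.1191


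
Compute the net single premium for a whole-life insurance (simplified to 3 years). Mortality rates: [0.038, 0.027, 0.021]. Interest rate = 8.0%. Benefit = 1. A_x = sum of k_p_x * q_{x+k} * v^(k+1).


v = 0.925926
Year 0: k_p_x=1.0, q=0.038, term=0.035185
Year 1: k_p_x=0.962, q=0.027, term=0.022269
Year 2: k_p_x=0.936026, q=0.021, term=0.015604
A_x = 0.0731


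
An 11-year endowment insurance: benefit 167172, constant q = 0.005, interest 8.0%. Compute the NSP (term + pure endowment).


Term component = 5842.413
Pure endowment = 11_p_x * v^11 * benefit = 0.946355 * 0.428883 * 167172 = 67850.9787
NSP = 73693.3917


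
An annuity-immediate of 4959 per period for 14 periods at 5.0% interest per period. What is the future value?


FV = PMT * ((1+i)^n - 1) / i
= 4959 * ((1.05)^14 - 1) / 0.05
= 4959 * (1.979932 - 1) / 0.05
= 97189.616


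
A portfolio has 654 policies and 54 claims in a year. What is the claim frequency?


frequency = claims / policies
= 54 / 654
= 0.0826


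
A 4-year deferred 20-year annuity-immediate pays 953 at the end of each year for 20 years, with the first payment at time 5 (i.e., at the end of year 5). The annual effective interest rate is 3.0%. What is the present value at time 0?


PV at time 4 of the 20-year annuity-immediate:
a_n = 953 * (1-(1+0.03)^(-20))/0.03 = 14178.2335
Discount back 4 years to time 0:
PV = 14178.2335 * (1+0.03)^(-4)
= 14178.2335 * 0.888487
= 12597.1769


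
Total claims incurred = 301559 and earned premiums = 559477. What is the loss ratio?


Loss ratio = claims / premiums
= 301559 / 559477
= 0.539


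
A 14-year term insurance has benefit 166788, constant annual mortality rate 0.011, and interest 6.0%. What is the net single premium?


NSP = benefit * sum_{k=0}^{n-1} k_p_x * q * v^(k+1)
With constant q=0.011, v=0.943396
Sum = 0.096235
NSP = 166788 * 0.096235
= 16050.7908


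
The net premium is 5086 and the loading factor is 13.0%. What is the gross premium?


Gross = net * (1 + loading)
= 5086 * (1 + 0.13)
= 5086 * 1.13
= 5747.18


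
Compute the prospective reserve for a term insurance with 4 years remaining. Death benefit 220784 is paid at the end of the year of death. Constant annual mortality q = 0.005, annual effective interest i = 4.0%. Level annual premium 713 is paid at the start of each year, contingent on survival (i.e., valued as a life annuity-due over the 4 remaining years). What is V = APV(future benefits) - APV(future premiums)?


v = 1/(1+i) = 0.961538
APV(future benefits) per unit = sum_{k=0}^{3} k_p_x * q * v^(k+1) = 0.018018
APV(future benefits) = 220784 * 0.018018 = 3978.1376
Life annuity-due factor ä_{x:4} = sum_{k=0}^{3} k_p_x * v^k = 3.747793
APV(future premiums) = 713 * 3.747793 = 2672.1761
V = 3978.1376 - 2672.1761
= 1305.9615


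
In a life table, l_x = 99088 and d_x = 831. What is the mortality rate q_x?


q_x = d_x / l_x
= 831 / 99088
= 0.0084


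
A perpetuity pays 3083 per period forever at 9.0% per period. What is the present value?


PV = PMT / i
= 3083 / 0.09
= 34255.5556


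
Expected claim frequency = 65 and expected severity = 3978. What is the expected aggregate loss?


E[S] = E[N] * E[X]
= 65 * 3978
= 258570


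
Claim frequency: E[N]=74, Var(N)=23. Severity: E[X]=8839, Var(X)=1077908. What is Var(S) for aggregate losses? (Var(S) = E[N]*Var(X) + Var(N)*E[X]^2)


Var(S) = E[N]*Var(X) + Var(N)*E[X]^2
= 74*1077908 + 23*8839^2
= 79765192 + 1796942183
= 1.8767e+09


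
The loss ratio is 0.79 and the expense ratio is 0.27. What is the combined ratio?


Combined ratio = loss ratio + expense ratio
= 0.79 + 0.27
= 1.06


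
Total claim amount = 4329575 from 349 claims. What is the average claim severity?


severity = total / number
= 4329575 / 349
= 12405.659


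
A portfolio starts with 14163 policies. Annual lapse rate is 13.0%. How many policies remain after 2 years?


remaining = initial * (1 - lapse)^years
= 14163 * (1 - 0.13)^2
= 14163 * 0.7569
= 10719.9747


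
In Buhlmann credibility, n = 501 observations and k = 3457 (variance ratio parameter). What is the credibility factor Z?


Z = n / (n + k)
= 501 / (501 + 3457)
= 501 / 3958
= 0.1266


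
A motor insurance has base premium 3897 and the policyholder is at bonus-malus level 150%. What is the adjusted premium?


adjusted = base * BM_level / 100
= 3897 * 150 / 100
= 3897 * 1.5
= 5845.5


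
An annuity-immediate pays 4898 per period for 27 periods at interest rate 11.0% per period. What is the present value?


PV = PMT * (1 - (1+i)^(-n)) / i
= 4898 * (1 - (1+0.11)^(-27)) / 0.11
= 4898 * (1 - 0.059742) / 0.11
= 4898 * 8.5478
= 41867.1255


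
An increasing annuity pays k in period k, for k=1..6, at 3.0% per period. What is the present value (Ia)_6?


(Ia)_n = sum_{k=1}^{n} k * v^k, v = 1/(1+i)
v = 0.970874
Sum computed term by term:
(Ia)_6 = 18.4934


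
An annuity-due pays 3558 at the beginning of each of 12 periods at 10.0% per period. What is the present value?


PV_due = PMT * (1-(1+i)^(-n))/i * (1+i)
PV_immediate = 24243.1155
PV_due = 24243.1155 * 1.1
= 26667.4271


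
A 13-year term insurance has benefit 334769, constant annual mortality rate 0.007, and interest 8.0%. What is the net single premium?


NSP = benefit * sum_{k=0}^{n-1} k_p_x * q * v^(k+1)
With constant q=0.007, v=0.925926
Sum = 0.053457
NSP = 334769 * 0.053457
= 17895.7074


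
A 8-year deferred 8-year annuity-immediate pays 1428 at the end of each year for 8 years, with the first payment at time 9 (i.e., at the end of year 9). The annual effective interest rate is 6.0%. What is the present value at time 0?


PV at time 8 of the 8-year annuity-immediate:
a_n = 1428 * (1-(1+0.06)^(-8))/0.06 = 8867.5856
Discount back 8 years to time 0:
PV = 8867.5856 * (1+0.06)^(-8)
= 8867.5856 * 0.627412
= 5563.6329


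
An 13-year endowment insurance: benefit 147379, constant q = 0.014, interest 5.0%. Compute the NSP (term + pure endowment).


Term component = 18005.2968
Pure endowment = 13_p_x * v^13 * benefit = 0.83253 * 0.530321 * 147379 = 65069.0718
NSP = 83074.3686


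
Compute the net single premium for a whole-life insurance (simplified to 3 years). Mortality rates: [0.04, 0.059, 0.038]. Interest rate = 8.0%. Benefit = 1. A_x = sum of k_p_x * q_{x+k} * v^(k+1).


v = 0.925926
Year 0: k_p_x=1.0, q=0.04, term=0.037037
Year 1: k_p_x=0.96, q=0.059, term=0.04856
Year 2: k_p_x=0.90336, q=0.038, term=0.02725
A_x = 0.1128


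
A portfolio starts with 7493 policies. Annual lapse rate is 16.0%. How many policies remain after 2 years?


remaining = initial * (1 - lapse)^years
= 7493 * (1 - 0.16)^2
= 7493 * 0.7056
= 5287.0608


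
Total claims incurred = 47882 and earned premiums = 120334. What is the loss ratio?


Loss ratio = claims / premiums
= 47882 / 120334
= 0.3979


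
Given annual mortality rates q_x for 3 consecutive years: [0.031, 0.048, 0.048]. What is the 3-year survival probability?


p_k = 1 - q_k for each year
Survival = product of (1 - q_k)
= 0.969 * 0.952 * 0.952
= 0.8782


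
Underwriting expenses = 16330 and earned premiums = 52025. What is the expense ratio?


Expense ratio = expenses / premiums
= 16330 / 52025
= 0.3139


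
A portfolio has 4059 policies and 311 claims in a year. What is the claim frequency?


frequency = claims / policies
= 311 / 4059
= 0.0766


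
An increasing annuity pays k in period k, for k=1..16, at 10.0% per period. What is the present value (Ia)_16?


(Ia)_n = sum_{k=1}^{n} k * v^k, v = 1/(1+i)
v = 0.909091
Sum computed term by term:
(Ia)_16 = 51.2401


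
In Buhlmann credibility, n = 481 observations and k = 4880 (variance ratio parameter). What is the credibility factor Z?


Z = n / (n + k)
= 481 / (481 + 4880)
= 481 / 5361
= 0.0897


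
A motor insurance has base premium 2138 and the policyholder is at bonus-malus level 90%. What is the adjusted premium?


adjusted = base * BM_level / 100
= 2138 * 90 / 100
= 2138 * 0.9
= 1924.2


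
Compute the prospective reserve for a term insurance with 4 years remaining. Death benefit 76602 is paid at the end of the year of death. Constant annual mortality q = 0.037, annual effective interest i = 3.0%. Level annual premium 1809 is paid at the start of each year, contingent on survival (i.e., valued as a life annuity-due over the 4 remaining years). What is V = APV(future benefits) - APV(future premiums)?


v = 1/(1+i) = 0.970874
APV(future benefits) per unit = sum_{k=0}^{3} k_p_x * q * v^(k+1) = 0.130267
APV(future benefits) = 76602 * 0.130267 = 9978.7323
Life annuity-due factor ä_{x:4} = sum_{k=0}^{3} k_p_x * v^k = 3.626359
APV(future premiums) = 1809 * 3.626359 = 6560.083
V = 9978.7323 - 6560.083
= 3418.6494


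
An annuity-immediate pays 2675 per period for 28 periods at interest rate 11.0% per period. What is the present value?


PV = PMT * (1 - (1+i)^(-n)) / i
= 2675 * (1 - (1+0.11)^(-28)) / 0.11
= 2675 * (1 - 0.053822) / 0.11
= 2675 * 8.601622
= 23009.3384


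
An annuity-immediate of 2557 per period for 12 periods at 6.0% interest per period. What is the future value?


FV = PMT * ((1+i)^n - 1) / i
= 2557 * ((1.06)^12 - 1) / 0.06
= 2557 * (2.012196 - 1) / 0.06
= 43136.4396


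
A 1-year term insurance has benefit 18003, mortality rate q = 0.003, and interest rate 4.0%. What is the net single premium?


NSP = benefit * q * v
v = 1/(1+i) = 0.961538
NSP = 18003 * 0.003 * 0.961538
= 51.9317


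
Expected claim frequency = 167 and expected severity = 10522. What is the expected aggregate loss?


E[S] = E[N] * E[X]
= 167 * 10522
= 1.7572e+06


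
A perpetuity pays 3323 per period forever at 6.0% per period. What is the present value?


PV = PMT / i
= 3323 / 0.06
= 55383.3333


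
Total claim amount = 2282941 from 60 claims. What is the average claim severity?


severity = total / number
= 2282941 / 60
= 38049.0167


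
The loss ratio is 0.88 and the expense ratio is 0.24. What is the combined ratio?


Combined ratio = loss ratio + expense ratio
= 0.88 + 0.24
= 1.12


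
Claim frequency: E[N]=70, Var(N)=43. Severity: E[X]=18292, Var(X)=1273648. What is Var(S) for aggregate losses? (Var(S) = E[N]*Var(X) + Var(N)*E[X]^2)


Var(S) = E[N]*Var(X) + Var(N)*E[X]^2
= 70*1273648 + 43*18292^2
= 89155360 + 14387682352
= 1.4477e+10


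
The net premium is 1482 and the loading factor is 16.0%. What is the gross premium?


Gross = net * (1 + loading)
= 1482 * (1 + 0.16)
= 1482 * 1.16
= 1719.12


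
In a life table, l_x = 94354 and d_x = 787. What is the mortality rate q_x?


q_x = d_x / l_x
= 787 / 94354
= 0.0083


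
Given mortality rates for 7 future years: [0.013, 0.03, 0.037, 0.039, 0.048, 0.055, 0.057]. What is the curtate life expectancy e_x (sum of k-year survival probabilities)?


e_x = sum_{k=1}^{n} k_p_x
k_p_x values:
  1_p_x = 0.987
  2_p_x = 0.95739
  3_p_x = 0.921967
  4_p_x = 0.88601
  5_p_x = 0.843481
  6_p_x = 0.79709
  7_p_x = 0.751656
e_x = 6.1446


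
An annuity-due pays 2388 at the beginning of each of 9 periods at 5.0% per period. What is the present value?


PV_due = PMT * (1-(1+i)^(-n))/i * (1+i)
PV_immediate = 16973.4782
PV_due = 16973.4782 * 1.05
= 17822.1521


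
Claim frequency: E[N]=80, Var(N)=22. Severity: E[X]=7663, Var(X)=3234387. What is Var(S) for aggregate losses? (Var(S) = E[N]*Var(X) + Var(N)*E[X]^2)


Var(S) = E[N]*Var(X) + Var(N)*E[X]^2
= 80*3234387 + 22*7663^2
= 258750960 + 1291874518
= 1.5506e+09


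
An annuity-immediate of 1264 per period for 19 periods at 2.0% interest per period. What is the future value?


FV = PMT * ((1+i)^n - 1) / i
= 1264 * ((1.02)^19 - 1) / 0.02
= 1264 * (1.456811 - 1) / 0.02
= 28870.4661


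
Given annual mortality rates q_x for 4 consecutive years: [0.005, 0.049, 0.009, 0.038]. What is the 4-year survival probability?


p_k = 1 - q_k for each year
Survival = product of (1 - q_k)
= 0.995 * 0.951 * 0.991 * 0.962
= 0.9021


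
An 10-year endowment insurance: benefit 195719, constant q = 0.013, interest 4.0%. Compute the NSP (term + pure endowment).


Term component = 19552.8566
Pure endowment = 10_p_x * v^10 * benefit = 0.877347 * 0.675564 * 195719 = 116003.5078
NSP = 135556.3644


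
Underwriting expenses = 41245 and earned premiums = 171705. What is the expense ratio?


Expense ratio = expenses / premiums
= 41245 / 171705
= 0.2402


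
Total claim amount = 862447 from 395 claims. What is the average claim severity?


severity = total / number
= 862447 / 395
= 2183.4101


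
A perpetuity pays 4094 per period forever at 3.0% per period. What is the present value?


PV = PMT / i
= 4094 / 0.03
= 136466.6667


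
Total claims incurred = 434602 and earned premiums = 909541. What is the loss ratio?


Loss ratio = claims / premiums
= 434602 / 909541
= 0.4778


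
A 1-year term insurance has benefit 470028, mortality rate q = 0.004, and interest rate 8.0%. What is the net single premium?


NSP = benefit * q * v
v = 1/(1+i) = 0.925926
NSP = 470028 * 0.004 * 0.925926
= 1740.8444


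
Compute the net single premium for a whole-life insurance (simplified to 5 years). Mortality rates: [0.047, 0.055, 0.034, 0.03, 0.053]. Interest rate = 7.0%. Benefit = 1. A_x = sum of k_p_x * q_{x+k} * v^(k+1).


v = 0.934579
Year 0: k_p_x=1.0, q=0.047, term=0.043925
Year 1: k_p_x=0.953, q=0.055, term=0.045781
Year 2: k_p_x=0.900585, q=0.034, term=0.024995
Year 3: k_p_x=0.869965, q=0.03, term=0.019911
Year 4: k_p_x=0.843866, q=0.053, term=0.031888
A_x = 0.1665


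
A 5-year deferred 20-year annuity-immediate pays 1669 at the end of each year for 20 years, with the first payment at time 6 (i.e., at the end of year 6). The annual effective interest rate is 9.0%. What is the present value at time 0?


PV at time 5 of the 20-year annuity-immediate:
a_n = 1669 * (1-(1+0.09)^(-20))/0.09 = 15235.5427
Discount back 5 years to time 0:
PV = 15235.5427 * (1+0.09)^(-5)
= 15235.5427 * 0.649931
= 9902.0574


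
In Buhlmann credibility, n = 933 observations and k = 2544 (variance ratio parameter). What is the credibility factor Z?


Z = n / (n + k)
= 933 / (933 + 2544)
= 933 / 3477
= 0.2683


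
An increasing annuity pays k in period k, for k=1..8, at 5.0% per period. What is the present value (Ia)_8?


(Ia)_n = sum_{k=1}^{n} k * v^k, v = 1/(1+i)
v = 0.952381
Sum computed term by term:
(Ia)_8 = 27.4332


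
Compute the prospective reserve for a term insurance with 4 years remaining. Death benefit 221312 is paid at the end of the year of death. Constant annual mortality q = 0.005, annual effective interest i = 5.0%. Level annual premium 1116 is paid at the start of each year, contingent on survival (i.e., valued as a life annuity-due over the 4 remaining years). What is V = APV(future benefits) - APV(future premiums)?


v = 1/(1+i) = 0.952381
APV(future benefits) per unit = sum_{k=0}^{3} k_p_x * q * v^(k+1) = 0.017603
APV(future benefits) = 221312 * 0.017603 = 3895.6662
Life annuity-due factor ä_{x:4} = sum_{k=0}^{3} k_p_x * v^k = 3.696546
APV(future premiums) = 1116 * 3.696546 = 4125.3449
V = 3895.6662 - 4125.3449
= -229.6787


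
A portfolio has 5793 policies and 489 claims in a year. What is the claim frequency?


frequency = claims / policies
= 489 / 5793
= 0.0844


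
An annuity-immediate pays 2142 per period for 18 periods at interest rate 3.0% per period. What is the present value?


PV = PMT * (1 - (1+i)^(-n)) / i
= 2142 * (1 - (1+0.03)^(-18)) / 0.03
= 2142 * (1 - 0.587395) / 0.03
= 2142 * 13.753513
= 29460.025


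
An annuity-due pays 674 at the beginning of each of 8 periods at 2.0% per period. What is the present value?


PV_due = PMT * (1-(1+i)^(-n))/i * (1+i)
PV_immediate = 4937.3745
PV_due = 4937.3745 * 1.02
= 5036.122


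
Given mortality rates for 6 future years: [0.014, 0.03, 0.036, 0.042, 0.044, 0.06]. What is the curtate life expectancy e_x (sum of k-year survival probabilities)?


e_x = sum_{k=1}^{n} k_p_x
k_p_x values:
  1_p_x = 0.986
  2_p_x = 0.95642
  3_p_x = 0.921989
  4_p_x = 0.883265
  5_p_x = 0.844402
  6_p_x = 0.793738
e_x = 5.3858


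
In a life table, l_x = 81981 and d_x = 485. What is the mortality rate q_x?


q_x = d_x / l_x
= 485 / 81981
= 0.0059


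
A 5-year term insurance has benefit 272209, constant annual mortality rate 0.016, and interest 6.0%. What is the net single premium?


NSP = benefit * sum_{k=0}^{n-1} k_p_x * q * v^(k+1)
With constant q=0.016, v=0.943396
Sum = 0.065398
NSP = 272209 * 0.065398
= 17801.8877


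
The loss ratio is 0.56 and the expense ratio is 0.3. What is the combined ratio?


Combined ratio = loss ratio + expense ratio
= 0.56 + 0.3
= 0.86


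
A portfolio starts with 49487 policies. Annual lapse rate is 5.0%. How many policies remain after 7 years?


remaining = initial * (1 - lapse)^years
= 49487 * (1 - 0.05)^7
= 49487 * 0.698337
= 34558.6178


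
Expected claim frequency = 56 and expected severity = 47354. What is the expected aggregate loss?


E[S] = E[N] * E[X]
= 56 * 47354
= 2.6518e+06


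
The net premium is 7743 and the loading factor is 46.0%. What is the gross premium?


Gross = net * (1 + loading)
= 7743 * (1 + 0.46)
= 7743 * 1.46
= 11304.78


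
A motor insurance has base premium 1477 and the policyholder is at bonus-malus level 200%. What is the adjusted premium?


adjusted = base * BM_level / 100
= 1477 * 200 / 100
= 1477 * 2.0
= 2954.0


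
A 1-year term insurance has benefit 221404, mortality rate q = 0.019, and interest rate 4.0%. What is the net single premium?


NSP = benefit * q * v
v = 1/(1+i) = 0.961538
NSP = 221404 * 0.019 * 0.961538
= 4044.8808


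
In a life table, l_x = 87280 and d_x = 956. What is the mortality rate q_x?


q_x = d_x / l_x
= 956 / 87280
= 0.011


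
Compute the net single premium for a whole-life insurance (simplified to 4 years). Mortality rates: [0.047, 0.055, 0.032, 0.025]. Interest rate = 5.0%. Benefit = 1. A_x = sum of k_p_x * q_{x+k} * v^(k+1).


v = 0.952381
Year 0: k_p_x=1.0, q=0.047, term=0.044762
Year 1: k_p_x=0.953, q=0.055, term=0.047542
Year 2: k_p_x=0.900585, q=0.032, term=0.024895
Year 3: k_p_x=0.871766, q=0.025, term=0.01793
A_x = 0.1351


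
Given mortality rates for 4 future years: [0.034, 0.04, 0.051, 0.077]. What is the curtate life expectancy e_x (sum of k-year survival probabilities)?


e_x = sum_{k=1}^{n} k_p_x
k_p_x values:
  1_p_x = 0.966
  2_p_x = 0.92736
  3_p_x = 0.880065
  4_p_x = 0.8123
e_x = 3.5857


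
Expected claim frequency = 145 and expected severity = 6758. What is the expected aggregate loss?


E[S] = E[N] * E[X]
= 145 * 6758
= 979910


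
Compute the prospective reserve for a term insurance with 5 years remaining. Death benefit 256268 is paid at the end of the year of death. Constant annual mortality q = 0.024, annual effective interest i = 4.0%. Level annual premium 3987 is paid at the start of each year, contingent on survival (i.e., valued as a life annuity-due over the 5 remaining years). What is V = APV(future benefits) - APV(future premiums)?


v = 1/(1+i) = 0.961538
APV(future benefits) per unit = sum_{k=0}^{4} k_p_x * q * v^(k+1) = 0.102031
APV(future benefits) = 256268 * 0.102031 = 26147.227
Life annuity-due factor ä_{x:5} = sum_{k=0}^{4} k_p_x * v^k = 4.421334
APV(future premiums) = 3987 * 4.421334 = 17627.8599
V = 26147.227 - 17627.8599
= 8519.3671


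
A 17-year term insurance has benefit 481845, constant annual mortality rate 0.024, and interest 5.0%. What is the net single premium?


NSP = benefit * sum_{k=0}^{n-1} k_p_x * q * v^(k+1)
With constant q=0.024, v=0.952381
Sum = 0.230696
NSP = 481845 * 0.230696
= 111159.6012


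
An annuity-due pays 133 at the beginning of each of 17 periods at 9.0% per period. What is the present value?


PV_due = PMT * (1-(1+i)^(-n))/i * (1+i)
PV_immediate = 1136.303
PV_due = 1136.303 * 1.09
= 1238.5702


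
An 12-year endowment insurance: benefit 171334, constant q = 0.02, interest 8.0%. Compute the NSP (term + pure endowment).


Term component = 23588.5178
Pure endowment = 12_p_x * v^12 * benefit = 0.784717 * 0.397114 * 171334 = 53391.4108
NSP = 76979.9286


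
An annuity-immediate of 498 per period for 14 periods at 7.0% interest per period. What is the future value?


FV = PMT * ((1+i)^n - 1) / i
= 498 * ((1.07)^14 - 1) / 0.07
= 498 * (2.578534 - 1) / 0.07
= 11230.143


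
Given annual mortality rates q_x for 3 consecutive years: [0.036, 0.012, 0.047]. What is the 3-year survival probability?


p_k = 1 - q_k for each year
Survival = product of (1 - q_k)
= 0.964 * 0.988 * 0.953
= 0.9077


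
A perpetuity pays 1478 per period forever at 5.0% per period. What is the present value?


PV = PMT / i
= 1478 / 0.05
= 29560.0


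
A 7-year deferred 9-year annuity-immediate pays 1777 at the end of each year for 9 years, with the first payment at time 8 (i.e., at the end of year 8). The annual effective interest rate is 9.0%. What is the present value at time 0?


PV at time 7 of the 9-year annuity-immediate:
a_n = 1777 * (1-(1+0.09)^(-9))/0.09 = 10653.5537
Discount back 7 years to time 0:
PV = 10653.5537 * (1+0.09)^(-7)
= 10653.5537 * 0.547034
= 5827.8587


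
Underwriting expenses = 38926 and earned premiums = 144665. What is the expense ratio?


Expense ratio = expenses / premiums
= 38926 / 144665
= 0.2691


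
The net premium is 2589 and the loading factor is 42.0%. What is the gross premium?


Gross = net * (1 + loading)
= 2589 * (1 + 0.42)
= 2589 * 1.42
= 3676.38


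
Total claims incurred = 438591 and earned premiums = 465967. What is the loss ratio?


Loss ratio = claims / premiums
= 438591 / 465967
= 0.9412


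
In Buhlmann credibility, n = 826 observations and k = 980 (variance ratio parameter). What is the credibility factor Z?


Z = n / (n + k)
= 826 / (826 + 980)
= 826 / 1806
= 0.4574


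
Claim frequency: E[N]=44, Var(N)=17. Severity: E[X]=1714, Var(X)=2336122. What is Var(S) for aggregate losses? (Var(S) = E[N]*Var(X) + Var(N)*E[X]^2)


Var(S) = E[N]*Var(X) + Var(N)*E[X]^2
= 44*2336122 + 17*1714^2
= 102789368 + 49942532
= 1.5273e+08


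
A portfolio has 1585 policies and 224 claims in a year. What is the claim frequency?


frequency = claims / policies
= 224 / 1585
= 0.1413


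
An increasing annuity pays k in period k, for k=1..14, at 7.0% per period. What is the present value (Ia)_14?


(Ia)_n = sum_{k=1}^{n} k * v^k, v = 1/(1+i)
v = 0.934579
Sum computed term by term:
(Ia)_14 = 56.1173


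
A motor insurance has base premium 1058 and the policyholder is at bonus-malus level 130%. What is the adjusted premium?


adjusted = base * BM_level / 100
= 1058 * 130 / 100
= 1058 * 1.3
= 1375.4


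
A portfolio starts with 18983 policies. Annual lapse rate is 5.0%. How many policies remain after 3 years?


remaining = initial * (1 - lapse)^years
= 18983 * (1 - 0.05)^3
= 18983 * 0.857375
= 16275.5496


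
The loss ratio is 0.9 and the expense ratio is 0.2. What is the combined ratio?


Combined ratio = loss ratio + expense ratio
= 0.9 + 0.2
= 1.1


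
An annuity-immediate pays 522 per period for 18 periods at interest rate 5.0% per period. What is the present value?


PV = PMT * (1 - (1+i)^(-n)) / i
= 522 * (1 - (1+0.05)^(-18)) / 0.05
= 522 * (1 - 0.415521) / 0.05
= 522 * 11.689587
= 6101.9644


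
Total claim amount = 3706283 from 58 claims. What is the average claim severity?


severity = total / number
= 3706283 / 58
= 63901.431


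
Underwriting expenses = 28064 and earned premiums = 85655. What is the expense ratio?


Expense ratio = expenses / premiums
= 28064 / 85655
= 0.3276


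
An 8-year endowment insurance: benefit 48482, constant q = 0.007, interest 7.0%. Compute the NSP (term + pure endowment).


Term component = 1982.4553
Pure endowment = 8_p_x * v^8 * benefit = 0.945353 * 0.582009 * 48482 = 26674.9917
NSP = 28657.447


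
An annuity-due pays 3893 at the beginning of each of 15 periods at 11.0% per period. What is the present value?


PV_due = PMT * (1-(1+i)^(-n))/i * (1+i)
PV_immediate = 27994.0553
PV_due = 27994.0553 * 1.11
= 31073.4013


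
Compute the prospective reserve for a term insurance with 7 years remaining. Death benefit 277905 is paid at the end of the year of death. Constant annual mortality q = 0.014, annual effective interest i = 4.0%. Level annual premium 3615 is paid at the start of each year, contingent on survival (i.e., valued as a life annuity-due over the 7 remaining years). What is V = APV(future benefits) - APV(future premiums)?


v = 1/(1+i) = 0.961538
APV(future benefits) per unit = sum_{k=0}^{6} k_p_x * q * v^(k+1) = 0.080759
APV(future benefits) = 277905 * 0.080759 = 22443.278
Life annuity-due factor ä_{x:7} = sum_{k=0}^{6} k_p_x * v^k = 5.999226
APV(future premiums) = 3615 * 5.999226 = 21687.2025
V = 22443.278 - 21687.2025
= 756.0755


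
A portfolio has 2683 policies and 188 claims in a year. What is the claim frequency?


frequency = claims / policies
= 188 / 2683
= 0.0701


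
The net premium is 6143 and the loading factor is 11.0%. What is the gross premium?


Gross = net * (1 + loading)
= 6143 * (1 + 0.11)
= 6143 * 1.11
= 6818.73


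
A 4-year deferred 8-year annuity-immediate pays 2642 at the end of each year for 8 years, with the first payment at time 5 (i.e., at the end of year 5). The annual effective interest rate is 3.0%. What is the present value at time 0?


PV at time 4 of the 8-year annuity-immediate:
a_n = 2642 * (1-(1+0.03)^(-8))/0.03 = 18546.0268
Discount back 4 years to time 0:
PV = 18546.0268 * (1+0.03)^(-4)
= 18546.0268 * 0.888487
= 16477.9046


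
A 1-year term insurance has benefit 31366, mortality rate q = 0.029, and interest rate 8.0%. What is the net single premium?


NSP = benefit * q * v
v = 1/(1+i) = 0.925926
NSP = 31366 * 0.029 * 0.925926
= 842.2352
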